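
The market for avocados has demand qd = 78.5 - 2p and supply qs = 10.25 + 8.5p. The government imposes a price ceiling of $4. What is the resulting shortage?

Equilibrium price would be p* = 6.5, so the ceiling at 4 binds.
At p = 4: qd = 78.5 − 2(4) = 70.5, qs = 10.25 + 8.5(4) = 44.25.
Shortage = 70.5 − 44.25 = 26.25.

Shortage = 26.25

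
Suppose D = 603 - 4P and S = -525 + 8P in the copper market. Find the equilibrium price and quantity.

Set D = S: 603 - 4P = -525 + 8P.
1128 = 12P, so P* = 94.
Q* = 603 − 4(94) = 227.

P* = 94, Q* = 227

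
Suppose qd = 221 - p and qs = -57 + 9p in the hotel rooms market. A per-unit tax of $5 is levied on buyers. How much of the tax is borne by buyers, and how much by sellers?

Buyers bear $4.5, sellers bear $0.5

Pre-tax equilibrium: p* = 27.8, q* = 193.2.
Tax on buyers shifts demand to qd = 221 − 1(p + 5) = 216 - p.
216 - p = -57 + 9p gives seller price ps = 27.3; buyers pay pb = 27.3 + 5 = 32.3.
New quantity: q = 221 − 1(32.3) = 188.7.
Buyer burden = 32.3 − 27.8 = 4.5; seller burden = 27.8 − 27.3 = 0.5.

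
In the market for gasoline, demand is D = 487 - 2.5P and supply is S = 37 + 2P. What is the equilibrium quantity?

Set D = S: 487 - 2.5P = 37 + 2P.
450 = 4.5P, so P* = 100.
Q* = 487 − 2.5(100) = 237.

Q* = 237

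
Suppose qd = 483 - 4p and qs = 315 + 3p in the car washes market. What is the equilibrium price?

p* = 24

Set qd = qs: 483 - 4p = 315 + 3p.
168 = 7p, so p* = 24.
q* = 483 − 4(24) = 387.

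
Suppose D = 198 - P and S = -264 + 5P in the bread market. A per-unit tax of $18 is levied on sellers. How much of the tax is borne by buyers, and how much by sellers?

Buyers bear $15, sellers bear $3

Pre-tax equilibrium: P* = 77, Q* = 121.
Tax on sellers shifts supply to S = -264 + 5(P − 18) = -354 + 5P.
198 - P = -354 + 5P gives buyer price Pb = 92; sellers receive Ps = 92 − 18 = 74.
New quantity: Q = 198 − 1(92) = 106.
Buyer burden = 92 − 77 = 15; seller burden = 77 − 74 = 3.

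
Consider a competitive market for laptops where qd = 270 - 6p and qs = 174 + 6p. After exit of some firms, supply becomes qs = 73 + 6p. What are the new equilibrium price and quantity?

Original equilibrium: p* = 8, q* = 222.
New equilibrium: 270 - 6p = 73 + 6p, so 197 = 12p and p' = 197/12; q' = 270 − 6(197/12) = 171.5.

p' = 197/12, q' = 171.5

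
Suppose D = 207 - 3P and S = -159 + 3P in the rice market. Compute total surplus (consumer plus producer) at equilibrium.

Equilibrium: 207 - 3P = -159 + 3P gives P* = 61, Q* = 24.
Demand choke price: P = 69; supply starts at P = 53.
CS = ½(69 − 61)(24) = 96; PS = ½(61 − 53)(24) = 96.

Total surplus = 192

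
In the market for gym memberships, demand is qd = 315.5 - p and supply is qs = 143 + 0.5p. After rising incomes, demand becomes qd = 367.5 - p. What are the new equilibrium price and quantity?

p' = 449/3, q' = 1307/6

Original equilibrium: p* = 115, q* = 200.5.
New equilibrium: 367.5 - p = 143 + 0.5p, so 224.5 = 1.5p and p' = 449/3; q' = 367.5 − 1(449/3) = 1307/6.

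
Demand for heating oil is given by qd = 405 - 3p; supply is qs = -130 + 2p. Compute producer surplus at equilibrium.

Producer surplus = 1764

Equilibrium: 405 - 3p = -130 + 2p gives p* = 107, q* = 84.
Supply starts at p = 65 (where qs = 0).
PS = ½(107 − 65)(84) = 1764.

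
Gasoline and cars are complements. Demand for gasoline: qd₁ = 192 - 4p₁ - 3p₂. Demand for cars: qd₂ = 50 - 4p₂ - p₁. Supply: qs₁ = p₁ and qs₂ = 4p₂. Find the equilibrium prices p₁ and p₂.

p₁ = 1386/37, p₂ = 58/37

Market 1: 192 - 4p₁ - 3p₂ = p₁ → 5p₁ + 3p₂ = 192.
Market 2: 8p₂ + p₁ = 50.
Eliminating p₂: 8×(1) − 3×(2) gives 37p₁ = 1386, so p₁ = 1386/37.
Back-substitute into (2): p₂ = (50 − 1×1386/37) / 8 = 58/37.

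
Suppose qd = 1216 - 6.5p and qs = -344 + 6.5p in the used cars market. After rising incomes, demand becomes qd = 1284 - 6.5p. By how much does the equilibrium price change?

Original equilibrium: p* = 120, q* = 436.
New equilibrium: 1284 - 6.5p = -344 + 6.5p, so 1628 = 13p and p' = 1628/13; q' = 1284 − 6.5(1628/13) = 470.
Change in price: 1628/13 − 120 = 68/13.

Δp = 68/13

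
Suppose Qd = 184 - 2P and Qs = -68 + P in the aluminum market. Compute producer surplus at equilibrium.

Producer surplus = 128

Equilibrium: 184 - 2P = -68 + P gives P* = 84, Q* = 16.
Supply starts at P = 68 (where Qs = 0).
PS = ½(84 − 68)(16) = 128.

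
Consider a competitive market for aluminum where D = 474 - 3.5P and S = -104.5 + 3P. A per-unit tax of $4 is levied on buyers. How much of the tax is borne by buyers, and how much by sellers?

Pre-tax equilibrium: P* = 89, Q* = 162.5.
Tax on buyers shifts demand to D = 474 − 3.5(P + 4) = 460 - 3.5P.
460 - 3.5P = -104.5 + 3P gives seller price Ps = 1129/13; buyers pay Pb = 1129/13 + 4 = 1181/13.
New quantity: Q = 474 − 3.5(1181/13) = 4057/26.
Buyer burden = 1181/13 − 89 = 24/13; seller burden = 89 − 1129/13 = 28/13.

Buyers bear 24/13, sellers bear 28/13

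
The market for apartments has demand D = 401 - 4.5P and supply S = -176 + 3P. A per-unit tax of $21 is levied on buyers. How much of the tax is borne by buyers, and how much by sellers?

Pre-tax equilibrium: P* = 1154/15, Q* = 54.8.
Tax on buyers shifts demand to D = 401 − 4.5(P + 21) = 306.5 - 4.5P.
306.5 - 4.5P = -176 + 3P gives seller price Ps = 193/3; buyers pay Pb = 193/3 + 21 = 256/3.
New quantity: Q = 401 − 4.5(256/3) = 17.
Buyer burden = 256/3 − 1154/15 = 8.4; seller burden = 1154/15 − 193/3 = 12.6.

Buyers bear $8.4, sellers bear $12.6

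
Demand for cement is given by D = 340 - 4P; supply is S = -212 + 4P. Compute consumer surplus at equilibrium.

Equilibrium: 340 - 4P = -212 + 4P gives P* = 69, Q* = 64.
Demand choke price (D = 0): P = 85.
CS = ½(85 − 69)(64) = 512.

Consumer surplus = 512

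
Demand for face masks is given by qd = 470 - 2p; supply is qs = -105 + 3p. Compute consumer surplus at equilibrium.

Consumer surplus = 14400

Equilibrium: 470 - 2p = -105 + 3p gives p* = 115, q* = 240.
Demand choke price (qd = 0): p = 235.
CS = ½(235 − 115)(240) = 14400.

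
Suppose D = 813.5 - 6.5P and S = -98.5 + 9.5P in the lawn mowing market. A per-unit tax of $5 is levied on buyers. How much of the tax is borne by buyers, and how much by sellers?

Buyers bear $2.96875, sellers bear $2.03125

Pre-tax equilibrium: P* = 57, Q* = 443.
Tax on buyers shifts demand to D = 813.5 − 6.5(P + 5) = 781 - 6.5P.
781 - 6.5P = -98.5 + 9.5P gives seller price Ps = 54.96875; buyers pay Pb = 54.96875 + 5 = 59.96875.
New quantity: Q = 813.5 − 6.5(59.96875) = 423.703125.
Buyer burden = 59.96875 − 57 = 2.96875; seller burden = 57 − 54.96875 = 2.03125.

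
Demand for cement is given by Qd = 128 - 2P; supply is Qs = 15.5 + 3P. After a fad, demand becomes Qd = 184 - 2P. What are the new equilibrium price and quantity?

P' = 33.7, Q' = 116.6

Original equilibrium: P* = 22.5, Q* = 83.
New equilibrium: 184 - 2P = 15.5 + 3P, so 168.5 = 5P and P' = 33.7; Q' = 184 − 2(33.7) = 116.6.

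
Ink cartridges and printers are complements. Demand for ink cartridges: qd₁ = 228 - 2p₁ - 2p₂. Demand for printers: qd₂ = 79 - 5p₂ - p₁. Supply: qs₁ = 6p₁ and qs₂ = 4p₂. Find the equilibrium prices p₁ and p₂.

p₁ = 947/35, p₂ = 202/35

Market 1: 228 - 2p₁ - 2p₂ = 6p₁ → 8p₁ + 2p₂ = 228.
Market 2: 9p₂ + p₁ = 79.
Eliminating p₂: 9×(1) − 2×(2) gives 70p₁ = 1894, so p₁ = 947/35.
Back-substitute into (2): p₂ = (79 − 1×947/35) / 9 = 202/35.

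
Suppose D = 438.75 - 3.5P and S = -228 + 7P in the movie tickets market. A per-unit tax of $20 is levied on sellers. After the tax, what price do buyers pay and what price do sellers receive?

Pre-tax equilibrium: P* = 63.5, Q* = 216.5.
Tax on sellers shifts supply to S = -228 + 7(P − 20) = -368 + 7P.
438.75 - 3.5P = -368 + 7P gives buyer price Pb = 461/6; sellers receive Ps = 461/6 − 20 = 341/6.
New quantity: Q = 438.75 − 3.5(461/6) = 1019/6.

Buyers pay 461/6, sellers receive 341/6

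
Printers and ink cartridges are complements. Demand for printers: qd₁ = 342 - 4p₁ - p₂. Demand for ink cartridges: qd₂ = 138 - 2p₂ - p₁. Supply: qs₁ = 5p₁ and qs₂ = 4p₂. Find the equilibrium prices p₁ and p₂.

p₁ = 1914/53, p₂ = 900/53

Market 1: 342 - 4p₁ - p₂ = 5p₁ → 9p₁ + p₂ = 342.
Market 2: 6p₂ + p₁ = 138.
Eliminating p₂: 6×(1) − 1×(2) gives 53p₁ = 1914, so p₁ = 1914/53.
Back-substitute into (2): p₂ = (138 − 1×1914/53) / 6 = 900/53.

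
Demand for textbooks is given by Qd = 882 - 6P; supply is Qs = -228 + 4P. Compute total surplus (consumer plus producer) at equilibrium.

Total surplus = 9720

Equilibrium: 882 - 6P = -228 + 4P gives P* = 111, Q* = 216.
Demand choke price: P = 147; supply starts at P = 57.
CS = ½(147 − 111)(216) = 3888; PS = ½(111 − 57)(216) = 5832.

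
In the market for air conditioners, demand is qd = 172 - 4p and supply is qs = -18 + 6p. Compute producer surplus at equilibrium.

Producer surplus = 768

Equilibrium: 172 - 4p = -18 + 6p gives p* = 19, q* = 96.
Supply starts at p = 3 (where qs = 0).
PS = ½(19 − 3)(96) = 768.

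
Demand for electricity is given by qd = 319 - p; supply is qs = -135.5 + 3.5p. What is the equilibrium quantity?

q* = 218

Set qd = qs: 319 - p = -135.5 + 3.5p.
454.5 = 4.5p, so p* = 101.
q* = 319 − 1(101) = 218.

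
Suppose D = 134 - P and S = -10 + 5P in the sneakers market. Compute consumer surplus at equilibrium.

Consumer surplus = 6050

Equilibrium: 134 - P = -10 + 5P gives P* = 24, Q* = 110.
Demand choke price (D = 0): P = 134.
CS = ½(134 − 24)(110) = 6050.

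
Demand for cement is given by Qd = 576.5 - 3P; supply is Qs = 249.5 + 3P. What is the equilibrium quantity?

Q* = 413

Set Qd = Qs: 576.5 - 3P = 249.5 + 3P.
327 = 6P, so P* = 54.5.
Q* = 576.5 − 3(54.5) = 413.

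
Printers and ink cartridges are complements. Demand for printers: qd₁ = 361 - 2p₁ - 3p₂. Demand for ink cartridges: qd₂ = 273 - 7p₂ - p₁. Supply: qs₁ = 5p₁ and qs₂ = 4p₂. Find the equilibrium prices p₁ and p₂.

p₁ = 1576/37, p₂ = 775/37

Market 1: 361 - 2p₁ - 3p₂ = 5p₁ → 7p₁ + 3p₂ = 361.
Market 2: 11p₂ + p₁ = 273.
Eliminating p₂: 11×(1) − 3×(2) gives 74p₁ = 3152, so p₁ = 1576/37.
Back-substitute into (2): p₂ = (273 − 1×1576/37) / 11 = 775/37.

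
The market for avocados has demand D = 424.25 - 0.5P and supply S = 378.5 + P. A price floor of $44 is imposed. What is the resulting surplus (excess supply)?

Equilibrium price would be P* = 30.5, so the floor at 44 binds.
At P = 44: D = 402.25, S = 422.5.
Surplus = 422.5 − 402.25 = 20.25.

Surplus = 20.25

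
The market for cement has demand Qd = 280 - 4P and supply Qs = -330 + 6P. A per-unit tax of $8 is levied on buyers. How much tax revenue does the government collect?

Tax revenue = 134.4

Pre-tax equilibrium: P* = 61, Q* = 36.
Tax on buyers shifts demand to Qd = 280 − 4(P + 8) = 248 - 4P.
248 - 4P = -330 + 6P gives seller price Ps = 57.8; buyers pay Pb = 57.8 + 8 = 65.8.
New quantity: Q = 280 − 4(65.8) = 16.8.
Revenue = 8 × 16.8 = 134.4.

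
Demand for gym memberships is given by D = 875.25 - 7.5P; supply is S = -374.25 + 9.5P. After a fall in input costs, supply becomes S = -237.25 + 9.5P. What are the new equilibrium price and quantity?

Original equilibrium: P* = 73.5, Q* = 324.
New equilibrium: 875.25 - 7.5P = -237.25 + 9.5P, so 1112.5 = 17P and P' = 2225/34; Q' = 875.25 − 7.5(2225/34) = 13071/34.

P' = 2225/34, Q' = 13071/34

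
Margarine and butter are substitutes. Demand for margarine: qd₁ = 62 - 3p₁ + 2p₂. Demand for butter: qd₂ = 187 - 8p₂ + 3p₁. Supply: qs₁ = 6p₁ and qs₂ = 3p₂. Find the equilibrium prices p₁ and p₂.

p₁ = 352/31, p₂ = 623/31

Market 1: 62 - 3p₁ + 2p₂ = 6p₁ → 9p₁ - 2p₂ = 62.
Market 2: 11p₂ - 3p₁ = 187.
Eliminating p₂: 11×(1) + 2×(2) gives 93p₁ = 1056, so p₁ = 352/31.
Back-substitute into (2): p₂ = (187 + 3×352/31) / 11 = 623/31.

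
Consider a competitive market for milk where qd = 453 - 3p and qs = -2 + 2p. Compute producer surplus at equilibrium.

Equilibrium: 453 - 3p = -2 + 2p gives p* = 91, q* = 180.
Supply starts at p = 1 (where qs = 0).
PS = ½(91 − 1)(180) = 8100.

Producer surplus = 8100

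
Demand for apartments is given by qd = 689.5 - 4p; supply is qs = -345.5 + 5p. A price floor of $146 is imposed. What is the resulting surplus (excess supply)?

Surplus = 279

Equilibrium price would be p* = 115, so the floor at 146 binds.
At p = 146: qd = 105.5, qs = 384.5.
Surplus = 384.5 − 105.5 = 279.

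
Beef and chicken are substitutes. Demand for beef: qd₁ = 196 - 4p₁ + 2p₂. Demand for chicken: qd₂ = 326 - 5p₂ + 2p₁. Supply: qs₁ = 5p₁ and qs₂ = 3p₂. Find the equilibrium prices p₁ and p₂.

Market 1: 196 - 4p₁ + 2p₂ = 5p₁ → 9p₁ - 2p₂ = 196.
Market 2: 8p₂ - 2p₁ = 326.
Eliminating p₂: 8×(1) + 2×(2) gives 68p₁ = 2220, so p₁ = 555/17.
Back-substitute into (2): p₂ = (326 + 2×555/17) / 8 = 1663/34.

p₁ = 555/17, p₂ = 1663/34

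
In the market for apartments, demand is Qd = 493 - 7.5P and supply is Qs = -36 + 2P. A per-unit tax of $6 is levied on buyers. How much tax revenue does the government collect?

Tax revenue = 7512/19

Pre-tax equilibrium: P* = 1058/19, Q* = 1432/19.
Tax on buyers shifts demand to Qd = 493 − 7.5(P + 6) = 448 - 7.5P.
448 - 7.5P = -36 + 2P gives seller price Ps = 968/19; buyers pay Pb = 968/19 + 6 = 1082/19.
New quantity: Q = 493 − 7.5(1082/19) = 1252/19.
Revenue = 6 × 1252/19 = 7512/19.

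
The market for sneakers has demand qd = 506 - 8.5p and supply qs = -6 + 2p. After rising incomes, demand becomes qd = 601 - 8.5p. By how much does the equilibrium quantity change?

Original equilibrium: p* = 1024/21, q* = 1922/21.
New equilibrium: 601 - 8.5p = -6 + 2p, so 607 = 10.5p and p' = 1214/21; q' = 601 − 8.5(1214/21) = 2302/21.
Change in quantity: 2302/21 − 1922/21 = 380/21.

Δq = 380/21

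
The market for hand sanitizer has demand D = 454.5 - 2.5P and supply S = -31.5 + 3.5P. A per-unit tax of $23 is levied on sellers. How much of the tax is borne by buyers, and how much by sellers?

Pre-tax equilibrium: P* = 81, Q* = 252.
Tax on sellers shifts supply to S = -31.5 + 3.5(P − 23) = -112 + 3.5P.
454.5 - 2.5P = -112 + 3.5P gives buyer price Pb = 1133/12; sellers receive Ps = 1133/12 − 23 = 857/12.
New quantity: Q = 454.5 − 2.5(1133/12) = 5243/24.
Buyer burden = 1133/12 − 81 = 161/12; seller burden = 81 − 857/12 = 115/12.

Buyers bear 161/12, sellers bear 115/12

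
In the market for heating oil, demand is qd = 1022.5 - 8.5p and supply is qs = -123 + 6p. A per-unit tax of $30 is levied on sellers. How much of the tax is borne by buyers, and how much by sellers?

Buyers bear 360/29, sellers bear 510/29

Pre-tax equilibrium: p* = 79, q* = 351.
Tax on sellers shifts supply to qs = -123 + 6(p − 30) = -303 + 6p.
1022.5 - 8.5p = -303 + 6p gives buyer price pb = 2651/29; sellers receive ps = 2651/29 − 30 = 1781/29.
New quantity: q = 1022.5 − 8.5(2651/29) = 7119/29.
Buyer burden = 2651/29 − 79 = 360/29; seller burden = 79 − 1781/29 = 510/29.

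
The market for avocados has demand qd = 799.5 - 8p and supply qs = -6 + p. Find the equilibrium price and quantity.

Set qd = qs: 799.5 - 8p = -6 + p.
805.5 = 9p, so p* = 89.5.
q* = 799.5 − 8(89.5) = 83.5.

p* = 89.5, q* = 83.5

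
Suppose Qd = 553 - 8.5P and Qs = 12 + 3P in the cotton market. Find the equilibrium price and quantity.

P* = 1082/23, Q* = 3522/23

Set Qd = Qs: 553 - 8.5P = 12 + 3P.
541 = 11.5P, so P* = 1082/23.
Q* = 553 − 8.5(1082/23) = 3522/23.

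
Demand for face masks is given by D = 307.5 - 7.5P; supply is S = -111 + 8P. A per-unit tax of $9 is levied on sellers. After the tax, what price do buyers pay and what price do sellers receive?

Pre-tax equilibrium: P* = 27, Q* = 105.
Tax on sellers shifts supply to S = -111 + 8(P − 9) = -183 + 8P.
307.5 - 7.5P = -183 + 8P gives buyer price Pb = 981/31; sellers receive Ps = 981/31 − 9 = 702/31.
New quantity: Q = 307.5 − 7.5(981/31) = 2175/31.

Buyers pay 981/31, sellers receive 702/31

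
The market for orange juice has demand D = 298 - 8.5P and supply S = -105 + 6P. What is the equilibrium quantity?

Set D = S: 298 - 8.5P = -105 + 6P.
403 = 14.5P, so P* = 806/29.
Q* = 298 − 8.5(806/29) = 1791/29.

Q* = 1791/29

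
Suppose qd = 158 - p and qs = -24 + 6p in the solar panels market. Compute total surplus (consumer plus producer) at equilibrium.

Total surplus = 10164

Equilibrium: 158 - p = -24 + 6p gives p* = 26, q* = 132.
Demand choke price: p = 158; supply starts at p = 4.
CS = ½(158 − 26)(132) = 8712; PS = ½(26 − 4)(132) = 1452.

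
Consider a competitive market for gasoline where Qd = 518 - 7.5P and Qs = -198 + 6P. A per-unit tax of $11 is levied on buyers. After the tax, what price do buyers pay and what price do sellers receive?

Pre-tax equilibrium: P* = 1432/27, Q* = 1082/9.
Tax on buyers shifts demand to Qd = 518 − 7.5(P + 11) = 435.5 - 7.5P.
435.5 - 7.5P = -198 + 6P gives seller price Ps = 1267/27; buyers pay Pb = 1267/27 + 11 = 1564/27.
New quantity: Q = 518 − 7.5(1564/27) = 752/9.

Buyers pay 1564/27, sellers receive 1267/27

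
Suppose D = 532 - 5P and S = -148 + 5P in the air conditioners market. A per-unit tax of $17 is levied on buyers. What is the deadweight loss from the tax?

Pre-tax equilibrium: P* = 68, Q* = 192.
Tax on buyers shifts demand to D = 532 − 5(P + 17) = 447 - 5P.
447 - 5P = -148 + 5P gives seller price Ps = 59.5; buyers pay Pb = 59.5 + 17 = 76.5.
New quantity: Q = 532 − 5(76.5) = 149.5.
DWL = ½ × 17 × (192 − 149.5) = 361.25.

Deadweight loss = 361.25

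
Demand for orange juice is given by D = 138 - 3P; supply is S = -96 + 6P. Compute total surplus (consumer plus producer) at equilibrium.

Equilibrium: 138 - 3P = -96 + 6P gives P* = 26, Q* = 60.
Demand choke price: P = 46; supply starts at P = 16.
CS = ½(46 − 26)(60) = 600; PS = ½(26 − 16)(60) = 300.

Total surplus = 900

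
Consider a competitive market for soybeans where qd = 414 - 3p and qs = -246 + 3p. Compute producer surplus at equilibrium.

Producer surplus = 1176

Equilibrium: 414 - 3p = -246 + 3p gives p* = 110, q* = 84.
Supply starts at p = 82 (where qs = 0).
PS = ½(110 − 82)(84) = 1176.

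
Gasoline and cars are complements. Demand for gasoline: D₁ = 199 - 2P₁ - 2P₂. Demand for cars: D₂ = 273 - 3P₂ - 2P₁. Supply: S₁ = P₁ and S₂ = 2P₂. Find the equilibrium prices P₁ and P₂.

P₁ = 449/11, P₂ = 421/11

Market 1: 199 - 2P₁ - 2P₂ = P₁ → 3P₁ + 2P₂ = 199.
Market 2: 5P₂ + 2P₁ = 273.
Eliminating P₂: 5×(1) − 2×(2) gives 11P₁ = 449, so P₁ = 449/11.
Back-substitute into (2): P₂ = (273 − 2×449/11) / 5 = 421/11.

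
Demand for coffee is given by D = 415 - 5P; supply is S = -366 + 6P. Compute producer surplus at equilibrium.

Equilibrium: 415 - 5P = -366 + 6P gives P* = 71, Q* = 60.
Supply starts at P = 61 (where S = 0).
PS = ½(71 − 61)(60) = 300.

Producer surplus = 300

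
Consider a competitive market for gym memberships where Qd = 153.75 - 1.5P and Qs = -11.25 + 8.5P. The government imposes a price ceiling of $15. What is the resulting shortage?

Equilibrium price would be P* = 16.5, so the ceiling at 15 binds.
At P = 15: Qd = 153.75 − 1.5(15) = 131.25, Qs = -11.25 + 8.5(15) = 116.25.
Shortage = 131.25 − 116.25 = 15.

Shortage = 15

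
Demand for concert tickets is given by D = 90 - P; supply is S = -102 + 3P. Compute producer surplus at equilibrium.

Equilibrium: 90 - P = -102 + 3P gives P* = 48, Q* = 42.
Supply starts at P = 34 (where S = 0).
PS = ½(48 − 34)(42) = 294.

Producer surplus = 294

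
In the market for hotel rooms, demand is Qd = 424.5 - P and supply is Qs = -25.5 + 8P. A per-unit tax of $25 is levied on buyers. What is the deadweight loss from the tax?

Pre-tax equilibrium: P* = 50, Q* = 374.5.
Tax on buyers shifts demand to Qd = 424.5 − 1(P + 25) = 399.5 - P.
399.5 - P = -25.5 + 8P gives seller price Ps = 425/9; buyers pay Pb = 425/9 + 25 = 650/9.
New quantity: Q = 424.5 − 1(650/9) = 6341/18.
DWL = ½ × 25 × (374.5 − 6341/18) = 2500/9.

Deadweight loss = 2500/9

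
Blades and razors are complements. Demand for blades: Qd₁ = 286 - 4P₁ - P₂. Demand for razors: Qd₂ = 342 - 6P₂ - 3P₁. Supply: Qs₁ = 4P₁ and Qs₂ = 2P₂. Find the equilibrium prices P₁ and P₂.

P₁ = 1946/61, P₂ = 1878/61

Market 1: 286 - 4P₁ - P₂ = 4P₁ → 8P₁ + P₂ = 286.
Market 2: 8P₂ + 3P₁ = 342.
Eliminating P₂: 8×(1) − 1×(2) gives 61P₁ = 1946, so P₁ = 1946/61.
Back-substitute into (2): P₂ = (342 − 3×1946/61) / 8 = 1878/61.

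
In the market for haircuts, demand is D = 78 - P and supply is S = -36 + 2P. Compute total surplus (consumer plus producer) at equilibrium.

Equilibrium: 78 - P = -36 + 2P gives P* = 38, Q* = 40.
Demand choke price: P = 78; supply starts at P = 18.
CS = ½(78 − 38)(40) = 800; PS = ½(38 − 18)(40) = 400.

Total surplus = 1200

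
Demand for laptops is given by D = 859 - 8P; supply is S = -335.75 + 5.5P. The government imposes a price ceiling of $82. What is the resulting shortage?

Shortage = 87.75

Equilibrium price would be P* = 88.5, so the ceiling at 82 binds.
At P = 82: D = 859 − 8(82) = 203, S = -335.75 + 5.5(82) = 115.25.
Shortage = 203 − 115.25 = 87.75.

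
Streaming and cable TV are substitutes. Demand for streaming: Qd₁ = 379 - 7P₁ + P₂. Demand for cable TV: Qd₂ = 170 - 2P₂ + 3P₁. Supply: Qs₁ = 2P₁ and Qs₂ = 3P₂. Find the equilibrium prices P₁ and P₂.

P₁ = 295/6, P₂ = 63.5

Market 1: 379 - 7P₁ + P₂ = 2P₁ → 9P₁ - P₂ = 379.
Market 2: 5P₂ - 3P₁ = 170.
Eliminating P₂: 5×(1) + 1×(2) gives 42P₁ = 2065, so P₁ = 295/6.
Back-substitute into (2): P₂ = (170 + 3×295/6) / 5 = 63.5.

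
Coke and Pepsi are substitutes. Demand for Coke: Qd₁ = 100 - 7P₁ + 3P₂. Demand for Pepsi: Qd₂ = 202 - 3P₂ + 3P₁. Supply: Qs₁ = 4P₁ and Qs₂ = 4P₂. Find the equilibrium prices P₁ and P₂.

Market 1: 100 - 7P₁ + 3P₂ = 4P₁ → 11P₁ - 3P₂ = 100.
Market 2: 7P₂ - 3P₁ = 202.
Eliminating P₂: 7×(1) + 3×(2) gives 68P₁ = 1306, so P₁ = 653/34.
Back-substitute into (2): P₂ = (202 + 3×653/34) / 7 = 1261/34.

P₁ = 653/34, P₂ = 1261/34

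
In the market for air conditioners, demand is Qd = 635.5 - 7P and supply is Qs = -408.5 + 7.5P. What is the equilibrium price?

Set Qd = Qs: 635.5 - 7P = -408.5 + 7.5P.
1044 = 14.5P, so P* = 72.
Q* = 635.5 − 7(72) = 131.5.

P* = 72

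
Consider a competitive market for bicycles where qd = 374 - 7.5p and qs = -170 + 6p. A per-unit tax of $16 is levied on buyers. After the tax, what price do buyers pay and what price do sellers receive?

Pre-tax equilibrium: p* = 1088/27, q* = 646/9.
Tax on buyers shifts demand to qd = 374 − 7.5(p + 16) = 254 - 7.5p.
254 - 7.5p = -170 + 6p gives seller price ps = 848/27; buyers pay pb = 848/27 + 16 = 1280/27.
New quantity: q = 374 − 7.5(1280/27) = 166/9.

Buyers pay 1280/27, sellers receive 848/27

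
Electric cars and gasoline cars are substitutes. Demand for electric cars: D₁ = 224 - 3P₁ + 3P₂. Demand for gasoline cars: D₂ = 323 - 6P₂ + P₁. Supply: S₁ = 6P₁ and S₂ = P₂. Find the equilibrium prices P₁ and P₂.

Market 1: 224 - 3P₁ + 3P₂ = 6P₁ → 9P₁ - 3P₂ = 224.
Market 2: 7P₂ - P₁ = 323.
Eliminating P₂: 7×(1) + 3×(2) gives 60P₁ = 2537, so P₁ = 2537/60.
Back-substitute into (2): P₂ = (323 + 1×2537/60) / 7 = 3131/60.

P₁ = 2537/60, P₂ = 3131/60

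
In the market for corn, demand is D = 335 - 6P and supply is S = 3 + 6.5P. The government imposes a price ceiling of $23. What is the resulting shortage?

Shortage = 44.5

Equilibrium price would be P* = 26.56, so the ceiling at 23 binds.
At P = 23: D = 335 − 6(23) = 197, S = 3 + 6.5(23) = 152.5.
Shortage = 197 − 152.5 = 44.5.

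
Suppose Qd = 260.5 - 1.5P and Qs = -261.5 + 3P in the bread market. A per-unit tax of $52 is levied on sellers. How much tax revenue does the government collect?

Pre-tax equilibrium: P* = 116, Q* = 86.5.
Tax on sellers shifts supply to Qs = -261.5 + 3(P − 52) = -417.5 + 3P.
260.5 - 1.5P = -417.5 + 3P gives buyer price Pb = 452/3; sellers receive Ps = 452/3 − 52 = 296/3.
New quantity: Q = 260.5 − 1.5(452/3) = 34.5.
Revenue = 52 × 34.5 = 1794.

Tax revenue = 1794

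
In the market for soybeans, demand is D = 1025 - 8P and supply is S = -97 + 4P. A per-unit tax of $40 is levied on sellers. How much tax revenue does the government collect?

Pre-tax equilibrium: P* = 93.5, Q* = 277.
Tax on sellers shifts supply to S = -97 + 4(P − 40) = -257 + 4P.
1025 - 8P = -257 + 4P gives buyer price Pb = 641/6; sellers receive Ps = 641/6 − 40 = 401/6.
New quantity: Q = 1025 − 8(641/6) = 511/3.
Revenue = 40 × 511/3 = 20440/3.

Tax revenue = 20440/3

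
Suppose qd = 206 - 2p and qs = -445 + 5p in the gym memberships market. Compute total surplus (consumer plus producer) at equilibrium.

Total surplus = 140

Equilibrium: 206 - 2p = -445 + 5p gives p* = 93, q* = 20.
Demand choke price: p = 103; supply starts at p = 89.
CS = ½(103 − 93)(20) = 100; PS = ½(93 − 89)(20) = 40.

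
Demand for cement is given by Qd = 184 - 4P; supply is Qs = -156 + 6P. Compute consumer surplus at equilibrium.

Consumer surplus = 288

Equilibrium: 184 - 4P = -156 + 6P gives P* = 34, Q* = 48.
Demand choke price (Qd = 0): P = 46.
CS = ½(46 − 34)(48) = 288.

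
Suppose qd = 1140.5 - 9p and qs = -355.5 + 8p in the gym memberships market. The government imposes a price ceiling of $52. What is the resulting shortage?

Shortage = 612

Equilibrium price would be p* = 88, so the ceiling at 52 binds.
At p = 52: qd = 1140.5 − 9(52) = 672.5, qs = -355.5 + 8(52) = 60.5.
Shortage = 672.5 − 60.5 = 612.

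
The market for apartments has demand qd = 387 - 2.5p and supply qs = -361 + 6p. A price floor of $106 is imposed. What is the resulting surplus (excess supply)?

Equilibrium price would be p* = 88, so the floor at 106 binds.
At p = 106: qd = 122, qs = 275.
Surplus = 275 − 122 = 153.

Surplus = 153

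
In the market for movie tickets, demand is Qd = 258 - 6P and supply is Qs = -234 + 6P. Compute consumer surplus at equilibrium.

Consumer surplus = 12

Equilibrium: 258 - 6P = -234 + 6P gives P* = 41, Q* = 12.
Demand choke price (Qd = 0): P = 43.
CS = ½(43 − 41)(12) = 12.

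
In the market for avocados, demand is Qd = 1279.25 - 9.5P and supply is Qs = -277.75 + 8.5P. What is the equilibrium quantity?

Q* = 457.5

Set Qd = Qs: 1279.25 - 9.5P = -277.75 + 8.5P.
1557 = 18P, so P* = 86.5.
Q* = 1279.25 − 9.5(86.5) = 457.5.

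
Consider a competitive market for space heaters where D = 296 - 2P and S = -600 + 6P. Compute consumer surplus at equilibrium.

Equilibrium: 296 - 2P = -600 + 6P gives P* = 112, Q* = 72.
Demand choke price (D = 0): P = 148.
CS = ½(148 − 112)(72) = 1296.

Consumer surplus = 1296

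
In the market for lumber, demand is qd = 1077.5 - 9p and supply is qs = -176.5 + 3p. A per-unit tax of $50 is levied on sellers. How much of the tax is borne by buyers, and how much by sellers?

Pre-tax equilibrium: p* = 104.5, q* = 137.
Tax on sellers shifts supply to qs = -176.5 + 3(p − 50) = -326.5 + 3p.
1077.5 - 9p = -326.5 + 3p gives buyer price pb = 117; sellers receive ps = 117 − 50 = 67.
New quantity: q = 1077.5 − 9(117) = 24.5.
Buyer burden = 117 − 104.5 = 12.5; seller burden = 104.5 − 67 = 37.5.

Buyers bear $12.5, sellers bear $37.5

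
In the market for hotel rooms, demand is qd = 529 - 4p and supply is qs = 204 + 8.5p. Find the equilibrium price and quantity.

Set qd = qs: 529 - 4p = 204 + 8.5p.
325 = 12.5p, so p* = 26.
q* = 529 − 4(26) = 425.

p* = 26, q* = 425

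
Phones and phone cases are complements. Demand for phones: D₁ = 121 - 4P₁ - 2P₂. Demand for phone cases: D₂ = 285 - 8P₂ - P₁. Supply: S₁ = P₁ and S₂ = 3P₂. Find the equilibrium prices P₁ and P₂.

Market 1: 121 - 4P₁ - 2P₂ = P₁ → 5P₁ + 2P₂ = 121.
Market 2: 11P₂ + P₁ = 285.
Eliminating P₂: 11×(1) − 2×(2) gives 53P₁ = 761, so P₁ = 761/53.
Back-substitute into (2): P₂ = (285 − 1×761/53) / 11 = 1304/53.

P₁ = 761/53, P₂ = 1304/53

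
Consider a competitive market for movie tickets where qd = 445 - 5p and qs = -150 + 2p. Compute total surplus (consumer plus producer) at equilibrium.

Total surplus = 140

Equilibrium: 445 - 5p = -150 + 2p gives p* = 85, q* = 20.
Demand choke price: p = 89; supply starts at p = 75.
CS = ½(89 − 85)(20) = 40; PS = ½(85 − 75)(20) = 100.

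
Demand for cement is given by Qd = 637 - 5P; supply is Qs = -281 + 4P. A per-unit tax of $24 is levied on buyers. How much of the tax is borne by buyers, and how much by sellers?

Pre-tax equilibrium: P* = 102, Q* = 127.
Tax on buyers shifts demand to Qd = 637 − 5(P + 24) = 517 - 5P.
517 - 5P = -281 + 4P gives seller price Ps = 266/3; buyers pay Pb = 266/3 + 24 = 338/3.
New quantity: Q = 637 − 5(338/3) = 221/3.
Buyer burden = 338/3 − 102 = 32/3; seller burden = 102 − 266/3 = 40/3.

Buyers bear 32/3, sellers bear 40/3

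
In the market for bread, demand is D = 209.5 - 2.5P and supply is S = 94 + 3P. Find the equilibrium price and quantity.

P* = 21, Q* = 157

Set D = S: 209.5 - 2.5P = 94 + 3P.
115.5 = 5.5P, so P* = 21.
Q* = 209.5 − 2.5(21) = 157.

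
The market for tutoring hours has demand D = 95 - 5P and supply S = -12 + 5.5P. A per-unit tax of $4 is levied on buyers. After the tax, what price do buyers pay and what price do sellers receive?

Buyers pay 86/7, sellers receive 58/7

Pre-tax equilibrium: P* = 214/21, Q* = 925/21.
Tax on buyers shifts demand to D = 95 − 5(P + 4) = 75 - 5P.
75 - 5P = -12 + 5.5P gives seller price Ps = 58/7; buyers pay Pb = 58/7 + 4 = 86/7.
New quantity: Q = 95 − 5(86/7) = 235/7.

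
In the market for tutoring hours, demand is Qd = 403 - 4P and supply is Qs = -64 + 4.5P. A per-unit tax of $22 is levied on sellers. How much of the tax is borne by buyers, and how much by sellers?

Buyers bear 198/17, sellers bear 176/17

Pre-tax equilibrium: P* = 934/17, Q* = 3115/17.
Tax on sellers shifts supply to Qs = -64 + 4.5(P − 22) = -163 + 4.5P.
403 - 4P = -163 + 4.5P gives buyer price Pb = 1132/17; sellers receive Ps = 1132/17 − 22 = 758/17.
New quantity: Q = 403 − 4(1132/17) = 2323/17.
Buyer burden = 1132/17 − 934/17 = 198/17; seller burden = 934/17 − 758/17 = 176/17.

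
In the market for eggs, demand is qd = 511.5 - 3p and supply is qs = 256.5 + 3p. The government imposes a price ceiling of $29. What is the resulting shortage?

Equilibrium price would be p* = 42.5, so the ceiling at 29 binds.
At p = 29: qd = 511.5 − 3(29) = 424.5, qs = 256.5 + 3(29) = 343.5.
Shortage = 424.5 − 343.5 = 81.

Shortage = 81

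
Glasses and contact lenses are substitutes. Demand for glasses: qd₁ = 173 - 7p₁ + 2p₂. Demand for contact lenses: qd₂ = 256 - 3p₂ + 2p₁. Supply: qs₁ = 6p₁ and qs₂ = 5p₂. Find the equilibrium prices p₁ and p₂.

Market 1: 173 - 7p₁ + 2p₂ = 6p₁ → 13p₁ - 2p₂ = 173.
Market 2: 8p₂ - 2p₁ = 256.
Eliminating p₂: 8×(1) + 2×(2) gives 100p₁ = 1896, so p₁ = 18.96.
Back-substitute into (2): p₂ = (256 + 2×18.96) / 8 = 36.74.

p₁ = 18.96, p₂ = 36.74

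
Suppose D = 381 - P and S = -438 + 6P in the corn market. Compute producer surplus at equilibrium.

Equilibrium: 381 - P = -438 + 6P gives P* = 117, Q* = 264.
Supply starts at P = 73 (where S = 0).
PS = ½(117 − 73)(264) = 5808.

Producer surplus = 5808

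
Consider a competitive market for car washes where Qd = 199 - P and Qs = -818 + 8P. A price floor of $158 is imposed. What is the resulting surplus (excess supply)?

Equilibrium price would be P* = 113, so the floor at 158 binds.
At P = 158: Qd = 41, Qs = 446.
Surplus = 446 − 41 = 405.

Surplus = 405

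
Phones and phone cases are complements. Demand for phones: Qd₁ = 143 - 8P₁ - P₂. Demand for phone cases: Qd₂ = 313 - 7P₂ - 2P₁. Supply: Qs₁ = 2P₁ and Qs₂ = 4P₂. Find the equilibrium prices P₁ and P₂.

Market 1: 143 - 8P₁ - P₂ = 2P₁ → 10P₁ + P₂ = 143.
Market 2: 11P₂ + 2P₁ = 313.
Eliminating P₂: 11×(1) − 1×(2) gives 108P₁ = 1260, so P₁ = 35/3.
Back-substitute into (2): P₂ = (313 − 2×35/3) / 11 = 79/3.

P₁ = 35/3, P₂ = 79/3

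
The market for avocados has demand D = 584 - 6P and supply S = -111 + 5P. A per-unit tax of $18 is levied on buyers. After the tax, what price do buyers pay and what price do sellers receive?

Buyers pay 785/11, sellers receive 587/11

Pre-tax equilibrium: P* = 695/11, Q* = 2254/11.
Tax on buyers shifts demand to D = 584 − 6(P + 18) = 476 - 6P.
476 - 6P = -111 + 5P gives seller price Ps = 587/11; buyers pay Pb = 587/11 + 18 = 785/11.
New quantity: Q = 584 − 6(785/11) = 1714/11.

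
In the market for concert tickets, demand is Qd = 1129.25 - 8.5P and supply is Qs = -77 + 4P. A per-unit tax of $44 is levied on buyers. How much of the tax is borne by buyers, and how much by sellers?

Pre-tax equilibrium: P* = 96.5, Q* = 309.
Tax on buyers shifts demand to Qd = 1129.25 − 8.5(P + 44) = 755.25 - 8.5P.
755.25 - 8.5P = -77 + 4P gives seller price Ps = 66.58; buyers pay Pb = 66.58 + 44 = 110.58.
New quantity: Q = 1129.25 − 8.5(110.58) = 189.32.
Buyer burden = 110.58 − 96.5 = 14.08; seller burden = 96.5 − 66.58 = 29.92.

Buyers bear $14.08, sellers bear $29.92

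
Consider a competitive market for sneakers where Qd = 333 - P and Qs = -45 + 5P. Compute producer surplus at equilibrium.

Equilibrium: 333 - P = -45 + 5P gives P* = 63, Q* = 270.
Supply starts at P = 9 (where Qs = 0).
PS = ½(63 − 9)(270) = 7290.

Producer surplus = 7290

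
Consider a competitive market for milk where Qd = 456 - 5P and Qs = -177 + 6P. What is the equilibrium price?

P* = 633/11

Set Qd = Qs: 456 - 5P = -177 + 6P.
633 = 11P, so P* = 633/11.
Q* = 456 − 5(633/11) = 1851/11.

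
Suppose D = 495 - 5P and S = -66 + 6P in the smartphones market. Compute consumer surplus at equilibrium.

Equilibrium: 495 - 5P = -66 + 6P gives P* = 51, Q* = 240.
Demand choke price (D = 0): P = 99.
CS = ½(99 − 51)(240) = 5760.

Consumer surplus = 5760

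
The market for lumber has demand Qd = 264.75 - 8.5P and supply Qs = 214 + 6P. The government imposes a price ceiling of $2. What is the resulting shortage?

Equilibrium price would be P* = 3.5, so the ceiling at 2 binds.
At P = 2: Qd = 264.75 − 8.5(2) = 247.75, Qs = 214 + 6(2) = 226.
Shortage = 247.75 − 226 = 21.75.

Shortage = 21.75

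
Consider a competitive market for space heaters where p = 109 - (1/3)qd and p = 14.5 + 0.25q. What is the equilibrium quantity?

q* = 162

Set the two price expressions equal: 109 - (1/3)q = 14.5 + 0.25q.
94.5 = (7/12)q, so q* = 162.
p* = 109 − (1/3)(162) = 55.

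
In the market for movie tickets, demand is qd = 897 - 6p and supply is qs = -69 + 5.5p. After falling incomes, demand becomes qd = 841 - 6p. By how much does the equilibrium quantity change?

Original equilibrium: p* = 84, q* = 393.
New equilibrium: 841 - 6p = -69 + 5.5p, so 910 = 11.5p and p' = 1820/23; q' = 841 − 6(1820/23) = 8423/23.
Change in quantity: 8423/23 − 393 = -616/23.

Δq = -616/23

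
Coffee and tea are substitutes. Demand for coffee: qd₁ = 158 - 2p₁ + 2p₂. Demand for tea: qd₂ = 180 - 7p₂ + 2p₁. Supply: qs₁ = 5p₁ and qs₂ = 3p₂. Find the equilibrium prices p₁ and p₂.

Market 1: 158 - 2p₁ + 2p₂ = 5p₁ → 7p₁ - 2p₂ = 158.
Market 2: 10p₂ - 2p₁ = 180.
Eliminating p₂: 10×(1) + 2×(2) gives 66p₁ = 1940, so p₁ = 970/33.
Back-substitute into (2): p₂ = (180 + 2×970/33) / 10 = 788/33.

p₁ = 970/33, p₂ = 788/33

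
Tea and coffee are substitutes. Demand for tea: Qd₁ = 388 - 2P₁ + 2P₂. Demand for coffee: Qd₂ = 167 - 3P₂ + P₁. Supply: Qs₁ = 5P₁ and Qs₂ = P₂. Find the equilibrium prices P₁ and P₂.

Market 1: 388 - 2P₁ + 2P₂ = 5P₁ → 7P₁ - 2P₂ = 388.
Market 2: 4P₂ - P₁ = 167.
Eliminating P₂: 4×(1) + 2×(2) gives 26P₁ = 1886, so P₁ = 943/13.
Back-substitute into (2): P₂ = (167 + 1×943/13) / 4 = 1557/26.

P₁ = 943/13, P₂ = 1557/26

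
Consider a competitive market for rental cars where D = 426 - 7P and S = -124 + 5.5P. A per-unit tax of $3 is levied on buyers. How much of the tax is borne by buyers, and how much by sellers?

Buyers bear $1.32, sellers bear $1.68

Pre-tax equilibrium: P* = 44, Q* = 118.
Tax on buyers shifts demand to D = 426 − 7(P + 3) = 405 - 7P.
405 - 7P = -124 + 5.5P gives seller price Ps = 42.32; buyers pay Pb = 42.32 + 3 = 45.32.
New quantity: Q = 426 − 7(45.32) = 108.76.
Buyer burden = 45.32 − 44 = 1.32; seller burden = 44 − 42.32 = 1.68.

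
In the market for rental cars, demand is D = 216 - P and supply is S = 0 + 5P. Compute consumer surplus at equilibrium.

Consumer surplus = 16200

Equilibrium: 216 - P = 0 + 5P gives P* = 36, Q* = 180.
Demand choke price (D = 0): P = 216.
CS = ½(216 − 36)(180) = 16200.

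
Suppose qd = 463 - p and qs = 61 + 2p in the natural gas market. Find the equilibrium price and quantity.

Set qd = qs: 463 - p = 61 + 2p.
402 = 3p, so p* = 134.
q* = 463 − 1(134) = 329.

p* = 134, q* = 329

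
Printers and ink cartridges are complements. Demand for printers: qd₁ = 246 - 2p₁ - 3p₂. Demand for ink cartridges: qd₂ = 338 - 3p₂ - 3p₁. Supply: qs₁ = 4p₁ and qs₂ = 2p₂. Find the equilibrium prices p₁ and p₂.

p₁ = 72/7, p₂ = 430/7

Market 1: 246 - 2p₁ - 3p₂ = 4p₁ → 6p₁ + 3p₂ = 246.
Market 2: 5p₂ + 3p₁ = 338.
Eliminating p₂: 5×(1) − 3×(2) gives 21p₁ = 216, so p₁ = 72/7.
Back-substitute into (2): p₂ = (338 − 3×72/7) / 5 = 430/7.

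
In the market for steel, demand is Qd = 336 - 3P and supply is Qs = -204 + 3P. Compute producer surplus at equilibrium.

Equilibrium: 336 - 3P = -204 + 3P gives P* = 90, Q* = 66.
Supply starts at P = 68 (where Qs = 0).
PS = ½(90 − 68)(66) = 726.

Producer surplus = 726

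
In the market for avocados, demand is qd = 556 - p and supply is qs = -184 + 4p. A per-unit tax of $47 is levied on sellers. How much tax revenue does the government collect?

Pre-tax equilibrium: p* = 148, q* = 408.
Tax on sellers shifts supply to qs = -184 + 4(p − 47) = -372 + 4p.
556 - p = -372 + 4p gives buyer price pb = 185.6; sellers receive ps = 185.6 − 47 = 138.6.
New quantity: q = 556 − 1(185.6) = 370.4.
Revenue = 47 × 370.4 = 17408.8.

Tax revenue = 17408.8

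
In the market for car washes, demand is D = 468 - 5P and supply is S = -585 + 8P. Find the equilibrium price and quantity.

Set D = S: 468 - 5P = -585 + 8P.
1053 = 13P, so P* = 81.
Q* = 468 − 5(81) = 63.

P* = 81, Q* = 63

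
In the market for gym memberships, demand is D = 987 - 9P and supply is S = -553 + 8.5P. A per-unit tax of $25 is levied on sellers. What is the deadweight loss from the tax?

Pre-tax equilibrium: P* = 88, Q* = 195.
Tax on sellers shifts supply to S = -553 + 8.5(P − 25) = -765.5 + 8.5P.
987 - 9P = -765.5 + 8.5P gives buyer price Pb = 701/7; sellers receive Ps = 701/7 − 25 = 526/7.
New quantity: Q = 987 − 9(701/7) = 600/7.
DWL = ½ × 25 × (195 − 600/7) = 19125/14.

Deadweight loss = 19125/14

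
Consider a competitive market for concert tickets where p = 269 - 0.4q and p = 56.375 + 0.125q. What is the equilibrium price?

p* = 107

Set the two price expressions equal: 269 - 0.4q = 56.375 + 0.125q.
212.625 = 0.525q, so q* = 405.
p* = 269 − (0.4)(405) = 107.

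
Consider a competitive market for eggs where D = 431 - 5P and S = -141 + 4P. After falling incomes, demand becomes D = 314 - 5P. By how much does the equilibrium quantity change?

Original equilibrium: P* = 572/9, Q* = 1019/9.
New equilibrium: 314 - 5P = -141 + 4P, so 455 = 9P and P' = 455/9; Q' = 314 − 5(455/9) = 551/9.
Change in quantity: 551/9 − 1019/9 = -52.

ΔQ = -52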